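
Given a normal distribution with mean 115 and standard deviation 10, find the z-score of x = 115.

0

Step 1: Recall the z-score formula: z = (x - mu) / sigma
Step 2: Substitute values: z = (115 - 115) / 10
Step 3: z = 0 / 10 = 0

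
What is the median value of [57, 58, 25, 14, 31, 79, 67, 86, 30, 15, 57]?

57

Step 1: Sort the data in ascending order: [14, 15, 25, 30, 31, 57, 57, 58, 67, 79, 86]
Step 2: The number of values is n = 11.
Step 3: Since n is odd, the median is the middle value at position 6: 57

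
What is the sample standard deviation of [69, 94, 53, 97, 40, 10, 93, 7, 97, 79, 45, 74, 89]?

31.7539

Step 1: Compute the mean: 65.1538
Step 2: Sum of squared deviations from the mean: 12099.6923
Step 3: Sample variance = 12099.6923 / 12 = 1008.3077
Step 4: Standard deviation = sqrt(1008.3077) = 31.7539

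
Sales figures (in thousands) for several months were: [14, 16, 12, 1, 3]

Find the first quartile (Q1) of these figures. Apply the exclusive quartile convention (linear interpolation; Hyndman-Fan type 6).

2

Step 1: Sort the data: [1, 3, 12, 14, 16]
Step 2: n = 5
Step 3: Using the exclusive quartile method:
  Q1 = 2
  Q2 (median) = 12
  Q3 = 15
  IQR = Q3 - Q1 = 15 - 2 = 13
Step 4: Q1 = 2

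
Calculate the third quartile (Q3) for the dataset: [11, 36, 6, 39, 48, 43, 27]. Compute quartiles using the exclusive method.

43

Step 1: Sort the data: [6, 11, 27, 36, 39, 43, 48]
Step 2: n = 7
Step 3: Using the exclusive quartile method:
  Q1 = 11
  Q2 (median) = 36
  Q3 = 43
  IQR = Q3 - Q1 = 43 - 11 = 32
Step 4: Q3 = 43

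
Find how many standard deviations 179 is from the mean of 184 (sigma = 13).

-0.3846

Step 1: Recall the z-score formula: z = (x - mu) / sigma
Step 2: Substitute values: z = (179 - 184) / 13
Step 3: z = -5 / 13 = -0.3846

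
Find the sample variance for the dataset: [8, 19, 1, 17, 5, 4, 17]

54.1429

Step 1: Compute the mean: (8 + 19 + 1 + 17 + 5 + 4 + 17) / 7 = 10.1429
Step 2: Compute squared deviations from the mean:
  (8 - 10.1429)^2 = 4.5918
  (19 - 10.1429)^2 = 78.449
  (1 - 10.1429)^2 = 83.5918
  (17 - 10.1429)^2 = 47.0204
  (5 - 10.1429)^2 = 26.449
  (4 - 10.1429)^2 = 37.7347
  (17 - 10.1429)^2 = 47.0204
Step 3: Sum of squared deviations = 324.8571
Step 4: Sample variance = 324.8571 / 6 = 54.1429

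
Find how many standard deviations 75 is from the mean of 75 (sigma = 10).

0

Step 1: Recall the z-score formula: z = (x - mu) / sigma
Step 2: Substitute values: z = (75 - 75) / 10
Step 3: z = 0 / 10 = 0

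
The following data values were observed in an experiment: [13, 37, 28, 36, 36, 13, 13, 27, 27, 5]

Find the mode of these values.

13

Step 1: Count the frequency of each value:
  5: appears 1 time(s)
  13: appears 3 time(s)
  27: appears 2 time(s)
  28: appears 1 time(s)
  36: appears 2 time(s)
  37: appears 1 time(s)
Step 2: The value 13 appears most frequently (3 times).
Step 3: Mode = 13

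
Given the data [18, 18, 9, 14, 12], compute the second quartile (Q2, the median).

14

Step 1: Sort the data: [9, 12, 14, 18, 18]
Step 2: n = 5
Step 3: Q2 is the median. Since n is odd, it is the middle value at position 3: 14
Step 4: Q2 = 14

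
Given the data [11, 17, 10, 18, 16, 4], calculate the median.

13.5

Step 1: Sort the data in ascending order: [4, 10, 11, 16, 17, 18]
Step 2: The number of values is n = 6.
Step 3: Since n is even, the median is the average of positions 3 and 4:
  Median = (11 + 16) / 2 = 13.5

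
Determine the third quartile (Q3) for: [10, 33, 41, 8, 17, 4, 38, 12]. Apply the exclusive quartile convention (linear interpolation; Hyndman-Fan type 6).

36.75

Step 1: Sort the data: [4, 8, 10, 12, 17, 33, 38, 41]
Step 2: n = 8
Step 3: Using the exclusive quartile method:
  Q1 = 8.5
  Q2 (median) = 14.5
  Q3 = 36.75
  IQR = Q3 - Q1 = 36.75 - 8.5 = 28.25
Step 4: Q3 = 36.75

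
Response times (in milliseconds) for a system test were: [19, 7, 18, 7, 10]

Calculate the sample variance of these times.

34.7

Step 1: Compute the mean: (19 + 7 + 18 + 7 + 10) / 5 = 12.2
Step 2: Compute squared deviations from the mean:
  (19 - 12.2)^2 = 46.24
  (7 - 12.2)^2 = 27.04
  (18 - 12.2)^2 = 33.64
  (7 - 12.2)^2 = 27.04
  (10 - 12.2)^2 = 4.84
Step 3: Sum of squared deviations = 138.8
Step 4: Sample variance = 138.8 / 4 = 34.7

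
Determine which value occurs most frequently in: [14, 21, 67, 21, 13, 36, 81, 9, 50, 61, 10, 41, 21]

21

Step 1: Count the frequency of each value:
  9: appears 1 time(s)
  10: appears 1 time(s)
  13: appears 1 time(s)
  14: appears 1 time(s)
  21: appears 3 time(s)
  36: appears 1 time(s)
  41: appears 1 time(s)
  50: appears 1 time(s)
  61: appears 1 time(s)
  67: appears 1 time(s)
  81: appears 1 time(s)
Step 2: The value 21 appears most frequently (3 times).
Step 3: Mode = 21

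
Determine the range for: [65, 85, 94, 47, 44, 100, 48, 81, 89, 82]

56

Step 1: Identify the maximum value: max = 100
Step 2: Identify the minimum value: min = 44
Step 3: Range = max - min = 100 - 44 = 56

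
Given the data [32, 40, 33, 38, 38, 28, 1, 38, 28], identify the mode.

38

Step 1: Count the frequency of each value:
  1: appears 1 time(s)
  28: appears 2 time(s)
  32: appears 1 time(s)
  33: appears 1 time(s)
  38: appears 3 time(s)
  40: appears 1 time(s)
Step 2: The value 38 appears most frequently (3 times).
Step 3: Mode = 38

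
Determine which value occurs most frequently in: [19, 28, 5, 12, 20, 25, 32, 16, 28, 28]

28

Step 1: Count the frequency of each value:
  5: appears 1 time(s)
  12: appears 1 time(s)
  16: appears 1 time(s)
  19: appears 1 time(s)
  20: appears 1 time(s)
  25: appears 1 time(s)
  28: appears 3 time(s)
  32: appears 1 time(s)
Step 2: The value 28 appears most frequently (3 times).
Step 3: Mode = 28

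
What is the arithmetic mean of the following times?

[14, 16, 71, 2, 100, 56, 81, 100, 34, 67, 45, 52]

53.1667

Step 1: Sum all values: 14 + 16 + 71 + 2 + 100 + 56 + 81 + 100 + 34 + 67 + 45 + 52 = 638
Step 2: Count the number of values: n = 12
Step 3: Mean = sum / n = 638 / 12 = 53.1667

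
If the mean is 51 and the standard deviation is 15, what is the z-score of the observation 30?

-1.4

Step 1: Recall the z-score formula: z = (x - mu) / sigma
Step 2: Substitute values: z = (30 - 51) / 15
Step 3: z = -21 / 15 = -1.4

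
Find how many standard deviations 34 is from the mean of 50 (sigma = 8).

-2

Step 1: Recall the z-score formula: z = (x - mu) / sigma
Step 2: Substitute values: z = (34 - 50) / 8
Step 3: z = -16 / 8 = -2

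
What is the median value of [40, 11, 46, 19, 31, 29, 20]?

29

Step 1: Sort the data in ascending order: [11, 19, 20, 29, 31, 40, 46]
Step 2: The number of values is n = 7.
Step 3: Since n is odd, the median is the middle value at position 4: 29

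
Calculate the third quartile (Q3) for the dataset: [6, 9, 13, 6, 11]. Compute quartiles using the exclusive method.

12

Step 1: Sort the data: [6, 6, 9, 11, 13]
Step 2: n = 5
Step 3: Using the exclusive quartile method:
  Q1 = 6
  Q2 (median) = 9
  Q3 = 12
  IQR = Q3 - Q1 = 12 - 6 = 6
Step 4: Q3 = 12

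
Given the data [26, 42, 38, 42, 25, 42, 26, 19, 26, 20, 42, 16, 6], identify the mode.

42

Step 1: Count the frequency of each value:
  6: appears 1 time(s)
  16: appears 1 time(s)
  19: appears 1 time(s)
  20: appears 1 time(s)
  25: appears 1 time(s)
  26: appears 3 time(s)
  38: appears 1 time(s)
  42: appears 4 time(s)
Step 2: The value 42 appears most frequently (4 times).
Step 3: Mode = 42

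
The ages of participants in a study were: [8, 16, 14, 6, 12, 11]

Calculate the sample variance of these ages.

13.7667

Step 1: Compute the mean: (8 + 16 + 14 + 6 + 12 + 11) / 6 = 11.1667
Step 2: Compute squared deviations from the mean:
  (8 - 11.1667)^2 = 10.0278
  (16 - 11.1667)^2 = 23.3611
  (14 - 11.1667)^2 = 8.0278
  (6 - 11.1667)^2 = 26.6944
  (12 - 11.1667)^2 = 0.6944
  (11 - 11.1667)^2 = 0.0278
Step 3: Sum of squared deviations = 68.8333
Step 4: Sample variance = 68.8333 / 5 = 13.7667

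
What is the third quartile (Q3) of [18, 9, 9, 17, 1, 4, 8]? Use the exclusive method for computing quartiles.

17

Step 1: Sort the data: [1, 4, 8, 9, 9, 17, 18]
Step 2: n = 7
Step 3: Using the exclusive quartile method:
  Q1 = 4
  Q2 (median) = 9
  Q3 = 17
  IQR = Q3 - Q1 = 17 - 4 = 13
Step 4: Q3 = 17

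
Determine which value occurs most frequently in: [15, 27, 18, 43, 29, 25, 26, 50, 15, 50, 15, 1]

15

Step 1: Count the frequency of each value:
  1: appears 1 time(s)
  15: appears 3 time(s)
  18: appears 1 time(s)
  25: appears 1 time(s)
  26: appears 1 time(s)
  27: appears 1 time(s)
  29: appears 1 time(s)
  43: appears 1 time(s)
  50: appears 2 time(s)
Step 2: The value 15 appears most frequently (3 times).
Step 3: Mode = 15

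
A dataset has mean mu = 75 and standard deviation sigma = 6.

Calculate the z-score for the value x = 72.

-0.5

Step 1: Recall the z-score formula: z = (x - mu) / sigma
Step 2: Substitute values: z = (72 - 75) / 6
Step 3: z = -3 / 6 = -0.5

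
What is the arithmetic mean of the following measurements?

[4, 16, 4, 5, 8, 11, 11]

8.4286

Step 1: Sum all values: 4 + 16 + 4 + 5 + 8 + 11 + 11 = 59
Step 2: Count the number of values: n = 7
Step 3: Mean = sum / n = 59 / 7 = 8.4286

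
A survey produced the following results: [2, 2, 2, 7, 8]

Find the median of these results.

2

Step 1: Sort the data in ascending order: [2, 2, 2, 7, 8]
Step 2: The number of values is n = 5.
Step 3: Since n is odd, the median is the middle value at position 3: 2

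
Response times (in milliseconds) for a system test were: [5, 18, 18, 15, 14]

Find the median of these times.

15

Step 1: Sort the data in ascending order: [5, 14, 15, 18, 18]
Step 2: The number of values is n = 5.
Step 3: Since n is odd, the median is the middle value at position 3: 15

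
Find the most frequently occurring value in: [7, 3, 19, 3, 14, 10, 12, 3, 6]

3

Step 1: Count the frequency of each value:
  3: appears 3 time(s)
  6: appears 1 time(s)
  7: appears 1 time(s)
  10: appears 1 time(s)
  12: appears 1 time(s)
  14: appears 1 time(s)
  19: appears 1 time(s)
Step 2: The value 3 appears most frequently (3 times).
Step 3: Mode = 3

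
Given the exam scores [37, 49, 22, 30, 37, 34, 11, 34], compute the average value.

31.75

Step 1: Sum all values: 37 + 49 + 22 + 30 + 37 + 34 + 11 + 34 = 254
Step 2: Count the number of values: n = 8
Step 3: Mean = sum / n = 254 / 8 = 31.75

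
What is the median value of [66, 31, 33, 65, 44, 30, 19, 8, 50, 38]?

35.5

Step 1: Sort the data in ascending order: [8, 19, 30, 31, 33, 38, 44, 50, 65, 66]
Step 2: The number of values is n = 10.
Step 3: Since n is even, the median is the average of positions 5 and 6:
  Median = (33 + 38) / 2 = 35.5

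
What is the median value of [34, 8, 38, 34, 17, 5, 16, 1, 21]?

17

Step 1: Sort the data in ascending order: [1, 5, 8, 16, 17, 21, 34, 34, 38]
Step 2: The number of values is n = 9.
Step 3: Since n is odd, the median is the middle value at position 5: 17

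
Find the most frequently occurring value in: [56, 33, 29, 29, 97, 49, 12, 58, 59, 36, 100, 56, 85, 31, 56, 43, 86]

56

Step 1: Count the frequency of each value:
  12: appears 1 time(s)
  29: appears 2 time(s)
  31: appears 1 time(s)
  33: appears 1 time(s)
  36: appears 1 time(s)
  43: appears 1 time(s)
  49: appears 1 time(s)
  56: appears 3 time(s)
  58: appears 1 time(s)
  59: appears 1 time(s)
  85: appears 1 time(s)
  86: appears 1 time(s)
  97: appears 1 time(s)
  100: appears 1 time(s)
Step 2: The value 56 appears most frequently (3 times).
Step 3: Mode = 56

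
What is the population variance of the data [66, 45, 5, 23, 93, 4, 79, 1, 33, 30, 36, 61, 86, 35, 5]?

888.9156

Step 1: Compute the mean: (66 + 45 + 5 + 23 + 93 + 4 + 79 + 1 + 33 + 30 + 36 + 61 + 86 + 35 + 5) / 15 = 40.1333
Step 2: Compute squared deviations from the mean:
  (66 - 40.1333)^2 = 669.0844
  (45 - 40.1333)^2 = 23.6844
  (5 - 40.1333)^2 = 1234.3511
  (23 - 40.1333)^2 = 293.5511
  (93 - 40.1333)^2 = 2794.8844
  (4 - 40.1333)^2 = 1305.6178
  (79 - 40.1333)^2 = 1510.6178
  (1 - 40.1333)^2 = 1531.4178
  (33 - 40.1333)^2 = 50.8844
  (30 - 40.1333)^2 = 102.6844
  (36 - 40.1333)^2 = 17.0844
  (61 - 40.1333)^2 = 435.4178
  (86 - 40.1333)^2 = 2103.7511
  (35 - 40.1333)^2 = 26.3511
  (5 - 40.1333)^2 = 1234.3511
Step 3: Sum of squared deviations = 13333.7333
Step 4: Population variance = 13333.7333 / 15 = 888.9156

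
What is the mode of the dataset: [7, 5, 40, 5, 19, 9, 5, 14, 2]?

5

Step 1: Count the frequency of each value:
  2: appears 1 time(s)
  5: appears 3 time(s)
  7: appears 1 time(s)
  9: appears 1 time(s)
  14: appears 1 time(s)
  19: appears 1 time(s)
  40: appears 1 time(s)
Step 2: The value 5 appears most frequently (3 times).
Step 3: Mode = 5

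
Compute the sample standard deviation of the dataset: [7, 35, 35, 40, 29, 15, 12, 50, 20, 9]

14.6803

Step 1: Compute the mean: 25.2
Step 2: Sum of squared deviations from the mean: 1939.6
Step 3: Sample variance = 1939.6 / 9 = 215.5111
Step 4: Standard deviation = sqrt(215.5111) = 14.6803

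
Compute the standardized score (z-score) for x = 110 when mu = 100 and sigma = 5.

2

Step 1: Recall the z-score formula: z = (x - mu) / sigma
Step 2: Substitute values: z = (110 - 100) / 5
Step 3: z = 10 / 5 = 2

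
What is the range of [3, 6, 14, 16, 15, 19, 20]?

17

Step 1: Identify the maximum value: max = 20
Step 2: Identify the minimum value: min = 3
Step 3: Range = max - min = 20 - 3 = 17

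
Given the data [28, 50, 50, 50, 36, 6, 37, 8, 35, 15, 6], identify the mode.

50

Step 1: Count the frequency of each value:
  6: appears 2 time(s)
  8: appears 1 time(s)
  15: appears 1 time(s)
  28: appears 1 time(s)
  35: appears 1 time(s)
  36: appears 1 time(s)
  37: appears 1 time(s)
  50: appears 3 time(s)
Step 2: The value 50 appears most frequently (3 times).
Step 3: Mode = 50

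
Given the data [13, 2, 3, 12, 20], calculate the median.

12

Step 1: Sort the data in ascending order: [2, 3, 12, 13, 20]
Step 2: The number of values is n = 5.
Step 3: Since n is odd, the median is the middle value at position 3: 12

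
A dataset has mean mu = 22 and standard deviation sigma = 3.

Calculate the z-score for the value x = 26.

1.3333

Step 1: Recall the z-score formula: z = (x - mu) / sigma
Step 2: Substitute values: z = (26 - 22) / 3
Step 3: z = 4 / 3 = 1.3333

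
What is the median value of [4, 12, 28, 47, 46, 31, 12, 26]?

27

Step 1: Sort the data in ascending order: [4, 12, 12, 26, 28, 31, 46, 47]
Step 2: The number of values is n = 8.
Step 3: Since n is even, the median is the average of positions 4 and 5:
  Median = (26 + 28) / 2 = 27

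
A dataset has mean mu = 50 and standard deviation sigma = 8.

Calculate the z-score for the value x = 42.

-1

Step 1: Recall the z-score formula: z = (x - mu) / sigma
Step 2: Substitute values: z = (42 - 50) / 8
Step 3: z = -8 / 8 = -1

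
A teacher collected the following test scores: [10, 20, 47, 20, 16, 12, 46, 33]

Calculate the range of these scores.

37

Step 1: Identify the maximum value: max = 47
Step 2: Identify the minimum value: min = 10
Step 3: Range = max - min = 47 - 10 = 37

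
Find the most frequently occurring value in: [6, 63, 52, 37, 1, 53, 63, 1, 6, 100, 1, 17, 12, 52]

1

Step 1: Count the frequency of each value:
  1: appears 3 time(s)
  6: appears 2 time(s)
  12: appears 1 time(s)
  17: appears 1 time(s)
  37: appears 1 time(s)
  52: appears 2 time(s)
  53: appears 1 time(s)
  63: appears 2 time(s)
  100: appears 1 time(s)
Step 2: The value 1 appears most frequently (3 times).
Step 3: Mode = 1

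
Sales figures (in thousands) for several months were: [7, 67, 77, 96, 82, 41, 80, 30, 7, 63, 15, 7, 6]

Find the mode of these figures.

7

Step 1: Count the frequency of each value:
  6: appears 1 time(s)
  7: appears 3 time(s)
  15: appears 1 time(s)
  30: appears 1 time(s)
  41: appears 1 time(s)
  63: appears 1 time(s)
  67: appears 1 time(s)
  77: appears 1 time(s)
  80: appears 1 time(s)
  82: appears 1 time(s)
  96: appears 1 time(s)
Step 2: The value 7 appears most frequently (3 times).
Step 3: Mode = 7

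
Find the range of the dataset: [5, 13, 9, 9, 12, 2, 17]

15

Step 1: Identify the maximum value: max = 17
Step 2: Identify the minimum value: min = 2
Step 3: Range = max - min = 17 - 2 = 15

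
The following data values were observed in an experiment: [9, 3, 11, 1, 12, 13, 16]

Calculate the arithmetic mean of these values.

9.2857

Step 1: Sum all values: 9 + 3 + 11 + 1 + 12 + 13 + 16 = 65
Step 2: Count the number of values: n = 7
Step 3: Mean = sum / n = 65 / 7 = 9.2857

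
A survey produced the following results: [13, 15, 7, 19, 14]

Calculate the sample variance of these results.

18.8

Step 1: Compute the mean: (13 + 15 + 7 + 19 + 14) / 5 = 13.6
Step 2: Compute squared deviations from the mean:
  (13 - 13.6)^2 = 0.36
  (15 - 13.6)^2 = 1.96
  (7 - 13.6)^2 = 43.56
  (19 - 13.6)^2 = 29.16
  (14 - 13.6)^2 = 0.16
Step 3: Sum of squared deviations = 75.2
Step 4: Sample variance = 75.2 / 4 = 18.8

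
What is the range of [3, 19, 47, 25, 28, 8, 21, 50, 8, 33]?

47

Step 1: Identify the maximum value: max = 50
Step 2: Identify the minimum value: min = 3
Step 3: Range = max - min = 50 - 3 = 47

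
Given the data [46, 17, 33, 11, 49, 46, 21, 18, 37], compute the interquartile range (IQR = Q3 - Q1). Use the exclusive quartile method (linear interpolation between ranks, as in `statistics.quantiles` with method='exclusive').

28.5

Step 1: Sort the data: [11, 17, 18, 21, 33, 37, 46, 46, 49]
Step 2: n = 9
Step 3: Using the exclusive quartile method:
  Q1 = 17.5
  Q2 (median) = 33
  Q3 = 46
  IQR = Q3 - Q1 = 46 - 17.5 = 28.5
Step 4: IQR = 28.5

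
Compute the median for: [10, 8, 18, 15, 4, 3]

9

Step 1: Sort the data in ascending order: [3, 4, 8, 10, 15, 18]
Step 2: The number of values is n = 6.
Step 3: Since n is even, the median is the average of positions 3 and 4:
  Median = (8 + 10) / 2 = 9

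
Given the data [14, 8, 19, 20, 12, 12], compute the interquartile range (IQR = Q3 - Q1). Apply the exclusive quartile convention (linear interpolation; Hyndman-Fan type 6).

8.25

Step 1: Sort the data: [8, 12, 12, 14, 19, 20]
Step 2: n = 6
Step 3: Using the exclusive quartile method:
  Q1 = 11
  Q2 (median) = 13
  Q3 = 19.25
  IQR = Q3 - Q1 = 19.25 - 11 = 8.25
Step 4: IQR = 8.25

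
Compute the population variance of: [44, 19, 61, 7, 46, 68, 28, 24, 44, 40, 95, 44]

510.8889

Step 1: Compute the mean: (44 + 19 + 61 + 7 + 46 + 68 + 28 + 24 + 44 + 40 + 95 + 44) / 12 = 43.3333
Step 2: Compute squared deviations from the mean:
  (44 - 43.3333)^2 = 0.4444
  (19 - 43.3333)^2 = 592.1111
  (61 - 43.3333)^2 = 312.1111
  (7 - 43.3333)^2 = 1320.1111
  (46 - 43.3333)^2 = 7.1111
  (68 - 43.3333)^2 = 608.4444
  (28 - 43.3333)^2 = 235.1111
  (24 - 43.3333)^2 = 373.7778
  (44 - 43.3333)^2 = 0.4444
  (40 - 43.3333)^2 = 11.1111
  (95 - 43.3333)^2 = 2669.4444
  (44 - 43.3333)^2 = 0.4444
Step 3: Sum of squared deviations = 6130.6667
Step 4: Population variance = 6130.6667 / 12 = 510.8889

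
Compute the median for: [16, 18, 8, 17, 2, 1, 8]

8

Step 1: Sort the data in ascending order: [1, 2, 8, 8, 16, 17, 18]
Step 2: The number of values is n = 7.
Step 3: Since n is odd, the median is the middle value at position 4: 8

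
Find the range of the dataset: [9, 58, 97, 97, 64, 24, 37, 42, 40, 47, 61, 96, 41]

88

Step 1: Identify the maximum value: max = 97
Step 2: Identify the minimum value: min = 9
Step 3: Range = max - min = 97 - 9 = 88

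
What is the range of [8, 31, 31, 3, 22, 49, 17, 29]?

46

Step 1: Identify the maximum value: max = 49
Step 2: Identify the minimum value: min = 3
Step 3: Range = max - min = 49 - 3 = 46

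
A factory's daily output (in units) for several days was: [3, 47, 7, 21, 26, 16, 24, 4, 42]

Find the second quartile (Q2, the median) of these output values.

21

Step 1: Sort the data: [3, 4, 7, 16, 21, 24, 26, 42, 47]
Step 2: n = 9
Step 3: Q2 is the median. Since n is odd, it is the middle value at position 5: 21
Step 4: Q2 = 21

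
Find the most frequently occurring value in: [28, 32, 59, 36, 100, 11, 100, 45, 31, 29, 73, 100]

100

Step 1: Count the frequency of each value:
  11: appears 1 time(s)
  28: appears 1 time(s)
  29: appears 1 time(s)
  31: appears 1 time(s)
  32: appears 1 time(s)
  36: appears 1 time(s)
  45: appears 1 time(s)
  59: appears 1 time(s)
  73: appears 1 time(s)
  100: appears 3 time(s)
Step 2: The value 100 appears most frequently (3 times).
Step 3: Mode = 100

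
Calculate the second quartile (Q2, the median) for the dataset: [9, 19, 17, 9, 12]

12

Step 1: Sort the data: [9, 9, 12, 17, 19]
Step 2: n = 5
Step 3: Q2 is the median. Since n is odd, it is the middle value at position 3: 12
Step 4: Q2 = 12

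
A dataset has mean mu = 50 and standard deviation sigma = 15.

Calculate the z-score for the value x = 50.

0

Step 1: Recall the z-score formula: z = (x - mu) / sigma
Step 2: Substitute values: z = (50 - 50) / 15
Step 3: z = 0 / 15 = 0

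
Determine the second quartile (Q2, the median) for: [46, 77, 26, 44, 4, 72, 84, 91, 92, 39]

59

Step 1: Sort the data: [4, 26, 39, 44, 46, 72, 77, 84, 91, 92]
Step 2: n = 10
Step 3: Q2 is the median. Since n is even, it is the average of the values at positions 5 and 6:
  Q2 = (46 + 72) / 2 = 59
Step 4: Q2 = 59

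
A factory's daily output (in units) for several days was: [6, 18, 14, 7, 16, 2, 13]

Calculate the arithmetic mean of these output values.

10.8571

Step 1: Sum all values: 6 + 18 + 14 + 7 + 16 + 2 + 13 = 76
Step 2: Count the number of values: n = 7
Step 3: Mean = sum / n = 76 / 7 = 10.8571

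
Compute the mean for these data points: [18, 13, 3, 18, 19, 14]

14.1667

Step 1: Sum all values: 18 + 13 + 3 + 18 + 19 + 14 = 85
Step 2: Count the number of values: n = 6
Step 3: Mean = sum / n = 85 / 6 = 14.1667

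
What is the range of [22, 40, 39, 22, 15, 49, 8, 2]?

47

Step 1: Identify the maximum value: max = 49
Step 2: Identify the minimum value: min = 2
Step 3: Range = max - min = 49 - 2 = 47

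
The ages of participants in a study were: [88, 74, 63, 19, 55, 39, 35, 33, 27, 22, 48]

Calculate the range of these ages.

69

Step 1: Identify the maximum value: max = 88
Step 2: Identify the minimum value: min = 19
Step 3: Range = max - min = 88 - 19 = 69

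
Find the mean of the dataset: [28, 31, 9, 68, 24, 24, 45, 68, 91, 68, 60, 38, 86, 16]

46.8571

Step 1: Sum all values: 28 + 31 + 9 + 68 + 24 + 24 + 45 + 68 + 91 + 68 + 60 + 38 + 86 + 16 = 656
Step 2: Count the number of values: n = 14
Step 3: Mean = sum / n = 656 / 14 = 46.8571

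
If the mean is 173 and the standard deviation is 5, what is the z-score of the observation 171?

-0.4

Step 1: Recall the z-score formula: z = (x - mu) / sigma
Step 2: Substitute values: z = (171 - 173) / 5
Step 3: z = -2 / 5 = -0.4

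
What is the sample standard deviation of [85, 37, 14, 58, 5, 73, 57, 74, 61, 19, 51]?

26.4438

Step 1: Compute the mean: 48.5455
Step 2: Sum of squared deviations from the mean: 6992.7273
Step 3: Sample variance = 6992.7273 / 10 = 699.2727
Step 4: Standard deviation = sqrt(699.2727) = 26.4438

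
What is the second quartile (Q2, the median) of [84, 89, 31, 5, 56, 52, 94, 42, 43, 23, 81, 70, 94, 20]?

54

Step 1: Sort the data: [5, 20, 23, 31, 42, 43, 52, 56, 70, 81, 84, 89, 94, 94]
Step 2: n = 14
Step 3: Q2 is the median. Since n is even, it is the average of the values at positions 7 and 8:
  Q2 = (52 + 56) / 2 = 54
Step 4: Q2 = 54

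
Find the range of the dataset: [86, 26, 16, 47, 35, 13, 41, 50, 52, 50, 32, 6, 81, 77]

80

Step 1: Identify the maximum value: max = 86
Step 2: Identify the minimum value: min = 6
Step 3: Range = max - min = 86 - 6 = 80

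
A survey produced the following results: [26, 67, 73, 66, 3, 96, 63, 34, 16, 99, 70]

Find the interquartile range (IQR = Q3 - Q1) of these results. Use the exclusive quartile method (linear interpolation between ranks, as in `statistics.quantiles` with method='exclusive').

47

Step 1: Sort the data: [3, 16, 26, 34, 63, 66, 67, 70, 73, 96, 99]
Step 2: n = 11
Step 3: Using the exclusive quartile method:
  Q1 = 26
  Q2 (median) = 66
  Q3 = 73
  IQR = Q3 - Q1 = 73 - 26 = 47
Step 4: IQR = 47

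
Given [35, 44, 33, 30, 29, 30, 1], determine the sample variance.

177.1429

Step 1: Compute the mean: (35 + 44 + 33 + 30 + 29 + 30 + 1) / 7 = 28.8571
Step 2: Compute squared deviations from the mean:
  (35 - 28.8571)^2 = 37.7347
  (44 - 28.8571)^2 = 229.3061
  (33 - 28.8571)^2 = 17.1633
  (30 - 28.8571)^2 = 1.3061
  (29 - 28.8571)^2 = 0.0204
  (30 - 28.8571)^2 = 1.3061
  (1 - 28.8571)^2 = 776.0204
Step 3: Sum of squared deviations = 1062.8571
Step 4: Sample variance = 1062.8571 / 6 = 177.1429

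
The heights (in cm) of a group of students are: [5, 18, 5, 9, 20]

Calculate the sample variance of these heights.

51.3

Step 1: Compute the mean: (5 + 18 + 5 + 9 + 20) / 5 = 11.4
Step 2: Compute squared deviations from the mean:
  (5 - 11.4)^2 = 40.96
  (18 - 11.4)^2 = 43.56
  (5 - 11.4)^2 = 40.96
  (9 - 11.4)^2 = 5.76
  (20 - 11.4)^2 = 73.96
Step 3: Sum of squared deviations = 205.2
Step 4: Sample variance = 205.2 / 4 = 51.3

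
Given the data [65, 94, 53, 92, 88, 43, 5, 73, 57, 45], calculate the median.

61

Step 1: Sort the data in ascending order: [5, 43, 45, 53, 57, 65, 73, 88, 92, 94]
Step 2: The number of values is n = 10.
Step 3: Since n is even, the median is the average of positions 5 and 6:
  Median = (57 + 65) / 2 = 61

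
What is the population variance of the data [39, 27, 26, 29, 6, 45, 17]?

144.8571

Step 1: Compute the mean: (39 + 27 + 26 + 29 + 6 + 45 + 17) / 7 = 27
Step 2: Compute squared deviations from the mean:
  (39 - 27)^2 = 144
  (27 - 27)^2 = 0
  (26 - 27)^2 = 1
  (29 - 27)^2 = 4
  (6 - 27)^2 = 441
  (45 - 27)^2 = 324
  (17 - 27)^2 = 100
Step 3: Sum of squared deviations = 1014
Step 4: Population variance = 1014 / 7 = 144.8571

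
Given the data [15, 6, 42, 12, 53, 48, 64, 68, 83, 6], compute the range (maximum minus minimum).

77

Step 1: Identify the maximum value: max = 83
Step 2: Identify the minimum value: min = 6
Step 3: Range = max - min = 83 - 6 = 77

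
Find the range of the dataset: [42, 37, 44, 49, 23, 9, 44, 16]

40

Step 1: Identify the maximum value: max = 49
Step 2: Identify the minimum value: min = 9
Step 3: Range = max - min = 49 - 9 = 40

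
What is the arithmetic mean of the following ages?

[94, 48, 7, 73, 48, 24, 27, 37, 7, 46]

41.1

Step 1: Sum all values: 94 + 48 + 7 + 73 + 48 + 24 + 27 + 37 + 7 + 46 = 411
Step 2: Count the number of values: n = 10
Step 3: Mean = sum / n = 411 / 10 = 41.1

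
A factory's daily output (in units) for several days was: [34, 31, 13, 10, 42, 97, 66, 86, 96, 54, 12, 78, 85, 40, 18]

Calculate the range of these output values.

87

Step 1: Identify the maximum value: max = 97
Step 2: Identify the minimum value: min = 10
Step 3: Range = max - min = 97 - 10 = 87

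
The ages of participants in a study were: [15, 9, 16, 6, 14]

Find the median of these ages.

14

Step 1: Sort the data in ascending order: [6, 9, 14, 15, 16]
Step 2: The number of values is n = 5.
Step 3: Since n is odd, the median is the middle value at position 3: 14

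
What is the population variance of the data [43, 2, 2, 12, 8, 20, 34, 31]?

211.75

Step 1: Compute the mean: (43 + 2 + 2 + 12 + 8 + 20 + 34 + 31) / 8 = 19
Step 2: Compute squared deviations from the mean:
  (43 - 19)^2 = 576
  (2 - 19)^2 = 289
  (2 - 19)^2 = 289
  (12 - 19)^2 = 49
  (8 - 19)^2 = 121
  (20 - 19)^2 = 1
  (34 - 19)^2 = 225
  (31 - 19)^2 = 144
Step 3: Sum of squared deviations = 1694
Step 4: Population variance = 1694 / 8 = 211.75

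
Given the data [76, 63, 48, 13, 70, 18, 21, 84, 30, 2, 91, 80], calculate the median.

55.5

Step 1: Sort the data in ascending order: [2, 13, 18, 21, 30, 48, 63, 70, 76, 80, 84, 91]
Step 2: The number of values is n = 12.
Step 3: Since n is even, the median is the average of positions 6 and 7:
  Median = (48 + 63) / 2 = 55.5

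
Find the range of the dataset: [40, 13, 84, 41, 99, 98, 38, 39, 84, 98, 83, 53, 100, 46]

87

Step 1: Identify the maximum value: max = 100
Step 2: Identify the minimum value: min = 13
Step 3: Range = max - min = 100 - 13 = 87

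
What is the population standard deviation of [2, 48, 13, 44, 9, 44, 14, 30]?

17.0441

Step 1: Compute the mean: 25.5
Step 2: Sum of squared deviations from the mean: 2324
Step 3: Population variance = 2324 / 8 = 290.5
Step 4: Standard deviation = sqrt(290.5) = 17.0441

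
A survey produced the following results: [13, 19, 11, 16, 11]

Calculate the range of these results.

8

Step 1: Identify the maximum value: max = 19
Step 2: Identify the minimum value: min = 11
Step 3: Range = max - min = 19 - 11 = 8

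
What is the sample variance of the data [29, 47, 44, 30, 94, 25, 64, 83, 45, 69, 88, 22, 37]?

621.5769

Step 1: Compute the mean: (29 + 47 + 44 + 30 + 94 + 25 + 64 + 83 + 45 + 69 + 88 + 22 + 37) / 13 = 52.0769
Step 2: Compute squared deviations from the mean:
  (29 - 52.0769)^2 = 532.5444
  (47 - 52.0769)^2 = 25.7751
  (44 - 52.0769)^2 = 65.2367
  (30 - 52.0769)^2 = 487.3905
  (94 - 52.0769)^2 = 1757.5444
  (25 - 52.0769)^2 = 733.1598
  (64 - 52.0769)^2 = 142.1598
  (83 - 52.0769)^2 = 956.2367
  (45 - 52.0769)^2 = 50.0828
  (69 - 52.0769)^2 = 286.3905
  (88 - 52.0769)^2 = 1290.4675
  (22 - 52.0769)^2 = 904.6213
  (37 - 52.0769)^2 = 227.3136
Step 3: Sum of squared deviations = 7458.9231
Step 4: Sample variance = 7458.9231 / 12 = 621.5769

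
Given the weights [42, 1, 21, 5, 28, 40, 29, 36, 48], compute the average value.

27.7778

Step 1: Sum all values: 42 + 1 + 21 + 5 + 28 + 40 + 29 + 36 + 48 = 250
Step 2: Count the number of values: n = 9
Step 3: Mean = sum / n = 250 / 9 = 27.7778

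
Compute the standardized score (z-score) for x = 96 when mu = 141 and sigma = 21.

-2.1429

Step 1: Recall the z-score formula: z = (x - mu) / sigma
Step 2: Substitute values: z = (96 - 141) / 21
Step 3: z = -45 / 21 = -2.1429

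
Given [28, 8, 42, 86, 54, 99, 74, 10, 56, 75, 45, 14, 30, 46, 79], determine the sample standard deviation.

28.5844

Step 1: Compute the mean: 49.7333
Step 2: Sum of squared deviations from the mean: 11438.9333
Step 3: Sample variance = 11438.9333 / 14 = 817.0667
Step 4: Standard deviation = sqrt(817.0667) = 28.5844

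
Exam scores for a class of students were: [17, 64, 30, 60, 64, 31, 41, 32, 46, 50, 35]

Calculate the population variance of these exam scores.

218.7438

Step 1: Compute the mean: (17 + 64 + 30 + 60 + 64 + 31 + 41 + 32 + 46 + 50 + 35) / 11 = 42.7273
Step 2: Compute squared deviations from the mean:
  (17 - 42.7273)^2 = 661.8926
  (64 - 42.7273)^2 = 452.5289
  (30 - 42.7273)^2 = 161.9835
  (60 - 42.7273)^2 = 298.3471
  (64 - 42.7273)^2 = 452.5289
  (31 - 42.7273)^2 = 137.5289
  (41 - 42.7273)^2 = 2.9835
  (32 - 42.7273)^2 = 115.0744
  (46 - 42.7273)^2 = 10.7107
  (50 - 42.7273)^2 = 52.8926
  (35 - 42.7273)^2 = 59.7107
Step 3: Sum of squared deviations = 2406.1818
Step 4: Population variance = 2406.1818 / 11 = 218.7438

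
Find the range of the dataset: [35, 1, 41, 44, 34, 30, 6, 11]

43

Step 1: Identify the maximum value: max = 44
Step 2: Identify the minimum value: min = 1
Step 3: Range = max - min = 44 - 1 = 43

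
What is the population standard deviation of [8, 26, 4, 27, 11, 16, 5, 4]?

8.8591

Step 1: Compute the mean: 12.625
Step 2: Sum of squared deviations from the mean: 627.875
Step 3: Population variance = 627.875 / 8 = 78.4844
Step 4: Standard deviation = sqrt(78.4844) = 8.8591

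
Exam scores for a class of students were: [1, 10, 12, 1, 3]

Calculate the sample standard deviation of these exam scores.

5.2249

Step 1: Compute the mean: 5.4
Step 2: Sum of squared deviations from the mean: 109.2
Step 3: Sample variance = 109.2 / 4 = 27.3
Step 4: Standard deviation = sqrt(27.3) = 5.2249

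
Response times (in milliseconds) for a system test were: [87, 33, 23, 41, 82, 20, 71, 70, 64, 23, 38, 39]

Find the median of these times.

40

Step 1: Sort the data in ascending order: [20, 23, 23, 33, 38, 39, 41, 64, 70, 71, 82, 87]
Step 2: The number of values is n = 12.
Step 3: Since n is even, the median is the average of positions 6 and 7:
  Median = (39 + 41) / 2 = 40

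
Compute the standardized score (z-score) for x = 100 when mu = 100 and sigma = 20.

0

Step 1: Recall the z-score formula: z = (x - mu) / sigma
Step 2: Substitute values: z = (100 - 100) / 20
Step 3: z = 0 / 20 = 0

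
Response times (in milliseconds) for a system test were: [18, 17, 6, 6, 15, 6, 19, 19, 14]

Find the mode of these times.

6

Step 1: Count the frequency of each value:
  6: appears 3 time(s)
  14: appears 1 time(s)
  15: appears 1 time(s)
  17: appears 1 time(s)
  18: appears 1 time(s)
  19: appears 2 time(s)
Step 2: The value 6 appears most frequently (3 times).
Step 3: Mode = 6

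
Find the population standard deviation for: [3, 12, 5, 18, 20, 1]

7.3352

Step 1: Compute the mean: 9.8333
Step 2: Sum of squared deviations from the mean: 322.8333
Step 3: Population variance = 322.8333 / 6 = 53.8056
Step 4: Standard deviation = sqrt(53.8056) = 7.3352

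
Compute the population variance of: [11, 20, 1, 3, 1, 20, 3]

63.3878

Step 1: Compute the mean: (11 + 20 + 1 + 3 + 1 + 20 + 3) / 7 = 8.4286
Step 2: Compute squared deviations from the mean:
  (11 - 8.4286)^2 = 6.6122
  (20 - 8.4286)^2 = 133.898
  (1 - 8.4286)^2 = 55.1837
  (3 - 8.4286)^2 = 29.4694
  (1 - 8.4286)^2 = 55.1837
  (20 - 8.4286)^2 = 133.898
  (3 - 8.4286)^2 = 29.4694
Step 3: Sum of squared deviations = 443.7143
Step 4: Population variance = 443.7143 / 7 = 63.3878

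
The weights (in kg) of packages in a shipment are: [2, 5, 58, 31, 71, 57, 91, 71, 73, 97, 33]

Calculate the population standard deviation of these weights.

30.5327

Step 1: Compute the mean: 53.5455
Step 2: Sum of squared deviations from the mean: 10254.7273
Step 3: Population variance = 10254.7273 / 11 = 932.2479
Step 4: Standard deviation = sqrt(932.2479) = 30.5327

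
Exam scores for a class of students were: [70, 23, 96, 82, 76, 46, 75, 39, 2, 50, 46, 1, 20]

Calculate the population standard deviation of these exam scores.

29.4614

Step 1: Compute the mean: 48.1538
Step 2: Sum of squared deviations from the mean: 11283.6923
Step 3: Population variance = 11283.6923 / 13 = 867.9763
Step 4: Standard deviation = sqrt(867.9763) = 29.4614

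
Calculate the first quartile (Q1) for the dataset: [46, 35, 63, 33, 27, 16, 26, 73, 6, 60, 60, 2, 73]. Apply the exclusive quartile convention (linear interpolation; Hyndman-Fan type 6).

21

Step 1: Sort the data: [2, 6, 16, 26, 27, 33, 35, 46, 60, 60, 63, 73, 73]
Step 2: n = 13
Step 3: Using the exclusive quartile method:
  Q1 = 21
  Q2 (median) = 35
  Q3 = 61.5
  IQR = Q3 - Q1 = 61.5 - 21 = 40.5
Step 4: Q1 = 21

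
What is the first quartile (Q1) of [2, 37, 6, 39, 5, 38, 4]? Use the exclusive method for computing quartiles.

4

Step 1: Sort the data: [2, 4, 5, 6, 37, 38, 39]
Step 2: n = 7
Step 3: Using the exclusive quartile method:
  Q1 = 4
  Q2 (median) = 6
  Q3 = 38
  IQR = Q3 - Q1 = 38 - 4 = 34
Step 4: Q1 = 4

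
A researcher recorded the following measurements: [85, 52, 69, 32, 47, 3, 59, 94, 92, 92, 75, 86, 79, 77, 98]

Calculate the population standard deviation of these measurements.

25.6454

Step 1: Compute the mean: 69.3333
Step 2: Sum of squared deviations from the mean: 9865.3333
Step 3: Population variance = 9865.3333 / 15 = 657.6889
Step 4: Standard deviation = sqrt(657.6889) = 25.6454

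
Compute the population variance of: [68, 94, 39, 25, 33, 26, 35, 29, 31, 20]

479.8

Step 1: Compute the mean: (68 + 94 + 39 + 25 + 33 + 26 + 35 + 29 + 31 + 20) / 10 = 40
Step 2: Compute squared deviations from the mean:
  (68 - 40)^2 = 784
  (94 - 40)^2 = 2916
  (39 - 40)^2 = 1
  (25 - 40)^2 = 225
  (33 - 40)^2 = 49
  (26 - 40)^2 = 196
  (35 - 40)^2 = 25
  (29 - 40)^2 = 121
  (31 - 40)^2 = 81
  (20 - 40)^2 = 400
Step 3: Sum of squared deviations = 4798
Step 4: Population variance = 4798 / 10 = 479.8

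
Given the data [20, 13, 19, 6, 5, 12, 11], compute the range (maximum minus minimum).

15

Step 1: Identify the maximum value: max = 20
Step 2: Identify the minimum value: min = 5
Step 3: Range = max - min = 20 - 5 = 15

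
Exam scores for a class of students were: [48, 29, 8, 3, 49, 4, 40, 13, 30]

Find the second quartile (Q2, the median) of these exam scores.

29

Step 1: Sort the data: [3, 4, 8, 13, 29, 30, 40, 48, 49]
Step 2: n = 9
Step 3: Q2 is the median. Since n is odd, it is the middle value at position 5: 29
Step 4: Q2 = 29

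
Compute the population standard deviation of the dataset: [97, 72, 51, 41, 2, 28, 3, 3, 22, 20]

30.1213

Step 1: Compute the mean: 33.9
Step 2: Sum of squared deviations from the mean: 9072.9
Step 3: Population variance = 9072.9 / 10 = 907.29
Step 4: Standard deviation = sqrt(907.29) = 30.1213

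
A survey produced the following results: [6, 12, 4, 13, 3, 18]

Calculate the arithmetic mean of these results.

9.3333

Step 1: Sum all values: 6 + 12 + 4 + 13 + 3 + 18 = 56
Step 2: Count the number of values: n = 6
Step 3: Mean = sum / n = 56 / 6 = 9.3333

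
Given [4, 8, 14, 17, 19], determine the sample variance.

39.3

Step 1: Compute the mean: (4 + 8 + 14 + 17 + 19) / 5 = 12.4
Step 2: Compute squared deviations from the mean:
  (4 - 12.4)^2 = 70.56
  (8 - 12.4)^2 = 19.36
  (14 - 12.4)^2 = 2.56
  (17 - 12.4)^2 = 21.16
  (19 - 12.4)^2 = 43.56
Step 3: Sum of squared deviations = 157.2
Step 4: Sample variance = 157.2 / 4 = 39.3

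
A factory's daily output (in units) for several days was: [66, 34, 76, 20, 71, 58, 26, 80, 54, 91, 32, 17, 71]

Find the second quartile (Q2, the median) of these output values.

58

Step 1: Sort the data: [17, 20, 26, 32, 34, 54, 58, 66, 71, 71, 76, 80, 91]
Step 2: n = 13
Step 3: Q2 is the median. Since n is odd, it is the middle value at position 7: 58
Step 4: Q2 = 58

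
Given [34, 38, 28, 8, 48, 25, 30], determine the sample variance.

152.8095

Step 1: Compute the mean: (34 + 38 + 28 + 8 + 48 + 25 + 30) / 7 = 30.1429
Step 2: Compute squared deviations from the mean:
  (34 - 30.1429)^2 = 14.8776
  (38 - 30.1429)^2 = 61.7347
  (28 - 30.1429)^2 = 4.5918
  (8 - 30.1429)^2 = 490.3061
  (48 - 30.1429)^2 = 318.8776
  (25 - 30.1429)^2 = 26.449
  (30 - 30.1429)^2 = 0.0204
Step 3: Sum of squared deviations = 916.8571
Step 4: Sample variance = 916.8571 / 6 = 152.8095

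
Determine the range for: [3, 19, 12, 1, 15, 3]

18

Step 1: Identify the maximum value: max = 19
Step 2: Identify the minimum value: min = 1
Step 3: Range = max - min = 19 - 1 = 18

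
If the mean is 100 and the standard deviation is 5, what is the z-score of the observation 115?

3

Step 1: Recall the z-score formula: z = (x - mu) / sigma
Step 2: Substitute values: z = (115 - 100) / 5
Step 3: z = 15 / 5 = 3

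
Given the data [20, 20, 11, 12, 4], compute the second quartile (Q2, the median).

12

Step 1: Sort the data: [4, 11, 12, 20, 20]
Step 2: n = 5
Step 3: Q2 is the median. Since n is odd, it is the middle value at position 3: 12
Step 4: Q2 = 12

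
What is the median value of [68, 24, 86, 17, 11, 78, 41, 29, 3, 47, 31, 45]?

36

Step 1: Sort the data in ascending order: [3, 11, 17, 24, 29, 31, 41, 45, 47, 68, 78, 86]
Step 2: The number of values is n = 12.
Step 3: Since n is even, the median is the average of positions 6 and 7:
  Median = (31 + 41) / 2 = 36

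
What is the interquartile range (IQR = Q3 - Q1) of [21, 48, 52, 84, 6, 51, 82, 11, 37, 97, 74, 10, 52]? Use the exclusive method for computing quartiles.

62

Step 1: Sort the data: [6, 10, 11, 21, 37, 48, 51, 52, 52, 74, 82, 84, 97]
Step 2: n = 13
Step 3: Using the exclusive quartile method:
  Q1 = 16
  Q2 (median) = 51
  Q3 = 78
  IQR = Q3 - Q1 = 78 - 16 = 62
Step 4: IQR = 62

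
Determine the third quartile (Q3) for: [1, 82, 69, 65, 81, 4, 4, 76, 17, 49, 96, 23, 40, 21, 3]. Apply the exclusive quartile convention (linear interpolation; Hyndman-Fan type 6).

76

Step 1: Sort the data: [1, 3, 4, 4, 17, 21, 23, 40, 49, 65, 69, 76, 81, 82, 96]
Step 2: n = 15
Step 3: Using the exclusive quartile method:
  Q1 = 4
  Q2 (median) = 40
  Q3 = 76
  IQR = Q3 - Q1 = 76 - 4 = 72
Step 4: Q3 = 76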